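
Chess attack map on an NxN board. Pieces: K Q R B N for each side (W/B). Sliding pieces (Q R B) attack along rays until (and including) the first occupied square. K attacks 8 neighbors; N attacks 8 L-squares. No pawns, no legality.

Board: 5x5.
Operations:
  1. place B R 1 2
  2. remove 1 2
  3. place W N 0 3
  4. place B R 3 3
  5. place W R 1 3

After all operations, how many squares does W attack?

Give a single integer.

Op 1: place BR@(1,2)
Op 2: remove (1,2)
Op 3: place WN@(0,3)
Op 4: place BR@(3,3)
Op 5: place WR@(1,3)
Per-piece attacks for W:
  WN@(0,3): attacks (2,4) (1,1) (2,2)
  WR@(1,3): attacks (1,4) (1,2) (1,1) (1,0) (2,3) (3,3) (0,3) [ray(1,0) blocked at (3,3); ray(-1,0) blocked at (0,3)]
Union (9 distinct): (0,3) (1,0) (1,1) (1,2) (1,4) (2,2) (2,3) (2,4) (3,3)

Answer: 9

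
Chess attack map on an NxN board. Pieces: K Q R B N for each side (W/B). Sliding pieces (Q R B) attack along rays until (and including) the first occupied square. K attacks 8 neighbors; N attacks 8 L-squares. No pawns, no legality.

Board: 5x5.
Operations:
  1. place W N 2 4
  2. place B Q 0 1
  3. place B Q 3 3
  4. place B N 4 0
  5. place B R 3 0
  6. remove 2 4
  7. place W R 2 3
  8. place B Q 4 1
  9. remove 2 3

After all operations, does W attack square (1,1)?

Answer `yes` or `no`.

Answer: no

Derivation:
Op 1: place WN@(2,4)
Op 2: place BQ@(0,1)
Op 3: place BQ@(3,3)
Op 4: place BN@(4,0)
Op 5: place BR@(3,0)
Op 6: remove (2,4)
Op 7: place WR@(2,3)
Op 8: place BQ@(4,1)
Op 9: remove (2,3)
Per-piece attacks for W:
W attacks (1,1): no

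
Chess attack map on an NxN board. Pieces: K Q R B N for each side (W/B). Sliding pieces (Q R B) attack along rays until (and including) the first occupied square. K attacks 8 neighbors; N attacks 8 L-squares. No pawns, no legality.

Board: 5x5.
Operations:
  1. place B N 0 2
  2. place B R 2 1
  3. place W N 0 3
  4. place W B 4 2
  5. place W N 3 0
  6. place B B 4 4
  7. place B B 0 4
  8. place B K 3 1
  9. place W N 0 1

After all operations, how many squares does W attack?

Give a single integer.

Op 1: place BN@(0,2)
Op 2: place BR@(2,1)
Op 3: place WN@(0,3)
Op 4: place WB@(4,2)
Op 5: place WN@(3,0)
Op 6: place BB@(4,4)
Op 7: place BB@(0,4)
Op 8: place BK@(3,1)
Op 9: place WN@(0,1)
Per-piece attacks for W:
  WN@(0,1): attacks (1,3) (2,2) (2,0)
  WN@(0,3): attacks (2,4) (1,1) (2,2)
  WN@(3,0): attacks (4,2) (2,2) (1,1)
  WB@(4,2): attacks (3,3) (2,4) (3,1) [ray(-1,-1) blocked at (3,1)]
Union (8 distinct): (1,1) (1,3) (2,0) (2,2) (2,4) (3,1) (3,3) (4,2)

Answer: 8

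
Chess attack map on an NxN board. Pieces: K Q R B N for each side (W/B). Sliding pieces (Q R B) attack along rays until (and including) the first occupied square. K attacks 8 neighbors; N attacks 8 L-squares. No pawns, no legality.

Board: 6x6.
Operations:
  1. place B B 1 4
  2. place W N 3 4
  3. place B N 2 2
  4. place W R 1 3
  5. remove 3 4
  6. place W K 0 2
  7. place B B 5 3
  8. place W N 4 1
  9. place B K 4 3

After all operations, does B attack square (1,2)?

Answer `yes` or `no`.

Answer: no

Derivation:
Op 1: place BB@(1,4)
Op 2: place WN@(3,4)
Op 3: place BN@(2,2)
Op 4: place WR@(1,3)
Op 5: remove (3,4)
Op 6: place WK@(0,2)
Op 7: place BB@(5,3)
Op 8: place WN@(4,1)
Op 9: place BK@(4,3)
Per-piece attacks for B:
  BB@(1,4): attacks (2,5) (2,3) (3,2) (4,1) (0,5) (0,3) [ray(1,-1) blocked at (4,1)]
  BN@(2,2): attacks (3,4) (4,3) (1,4) (0,3) (3,0) (4,1) (1,0) (0,1)
  BK@(4,3): attacks (4,4) (4,2) (5,3) (3,3) (5,4) (5,2) (3,4) (3,2)
  BB@(5,3): attacks (4,4) (3,5) (4,2) (3,1) (2,0)
B attacks (1,2): no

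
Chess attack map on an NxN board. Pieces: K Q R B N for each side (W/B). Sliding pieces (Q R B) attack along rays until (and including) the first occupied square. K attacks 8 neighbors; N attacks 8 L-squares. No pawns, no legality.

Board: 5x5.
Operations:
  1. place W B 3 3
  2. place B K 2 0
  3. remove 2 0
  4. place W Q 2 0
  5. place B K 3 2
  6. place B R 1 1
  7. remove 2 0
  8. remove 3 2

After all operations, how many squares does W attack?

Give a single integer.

Answer: 5

Derivation:
Op 1: place WB@(3,3)
Op 2: place BK@(2,0)
Op 3: remove (2,0)
Op 4: place WQ@(2,0)
Op 5: place BK@(3,2)
Op 6: place BR@(1,1)
Op 7: remove (2,0)
Op 8: remove (3,2)
Per-piece attacks for W:
  WB@(3,3): attacks (4,4) (4,2) (2,4) (2,2) (1,1) [ray(-1,-1) blocked at (1,1)]
Union (5 distinct): (1,1) (2,2) (2,4) (4,2) (4,4)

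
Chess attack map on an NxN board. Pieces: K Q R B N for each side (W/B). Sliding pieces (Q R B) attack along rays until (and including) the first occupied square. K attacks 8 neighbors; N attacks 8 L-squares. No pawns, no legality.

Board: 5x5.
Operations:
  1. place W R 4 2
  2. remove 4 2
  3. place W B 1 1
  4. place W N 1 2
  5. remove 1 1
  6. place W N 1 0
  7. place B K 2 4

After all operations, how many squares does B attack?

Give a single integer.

Op 1: place WR@(4,2)
Op 2: remove (4,2)
Op 3: place WB@(1,1)
Op 4: place WN@(1,2)
Op 5: remove (1,1)
Op 6: place WN@(1,0)
Op 7: place BK@(2,4)
Per-piece attacks for B:
  BK@(2,4): attacks (2,3) (3,4) (1,4) (3,3) (1,3)
Union (5 distinct): (1,3) (1,4) (2,3) (3,3) (3,4)

Answer: 5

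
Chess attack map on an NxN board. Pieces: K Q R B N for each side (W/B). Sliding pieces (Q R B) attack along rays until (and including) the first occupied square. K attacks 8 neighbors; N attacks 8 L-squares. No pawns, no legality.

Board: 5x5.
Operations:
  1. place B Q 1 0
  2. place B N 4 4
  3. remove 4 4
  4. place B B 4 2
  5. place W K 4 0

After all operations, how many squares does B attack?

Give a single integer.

Answer: 15

Derivation:
Op 1: place BQ@(1,0)
Op 2: place BN@(4,4)
Op 3: remove (4,4)
Op 4: place BB@(4,2)
Op 5: place WK@(4,0)
Per-piece attacks for B:
  BQ@(1,0): attacks (1,1) (1,2) (1,3) (1,4) (2,0) (3,0) (4,0) (0,0) (2,1) (3,2) (4,3) (0,1) [ray(1,0) blocked at (4,0)]
  BB@(4,2): attacks (3,3) (2,4) (3,1) (2,0)
Union (15 distinct): (0,0) (0,1) (1,1) (1,2) (1,3) (1,4) (2,0) (2,1) (2,4) (3,0) (3,1) (3,2) (3,3) (4,0) (4,3)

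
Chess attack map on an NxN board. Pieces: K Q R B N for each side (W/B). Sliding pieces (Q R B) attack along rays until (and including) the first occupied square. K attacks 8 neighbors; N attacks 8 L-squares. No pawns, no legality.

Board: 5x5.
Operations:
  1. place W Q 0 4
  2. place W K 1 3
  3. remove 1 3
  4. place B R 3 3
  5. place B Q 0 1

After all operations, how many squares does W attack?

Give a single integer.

Op 1: place WQ@(0,4)
Op 2: place WK@(1,3)
Op 3: remove (1,3)
Op 4: place BR@(3,3)
Op 5: place BQ@(0,1)
Per-piece attacks for W:
  WQ@(0,4): attacks (0,3) (0,2) (0,1) (1,4) (2,4) (3,4) (4,4) (1,3) (2,2) (3,1) (4,0) [ray(0,-1) blocked at (0,1)]
Union (11 distinct): (0,1) (0,2) (0,3) (1,3) (1,4) (2,2) (2,4) (3,1) (3,4) (4,0) (4,4)

Answer: 11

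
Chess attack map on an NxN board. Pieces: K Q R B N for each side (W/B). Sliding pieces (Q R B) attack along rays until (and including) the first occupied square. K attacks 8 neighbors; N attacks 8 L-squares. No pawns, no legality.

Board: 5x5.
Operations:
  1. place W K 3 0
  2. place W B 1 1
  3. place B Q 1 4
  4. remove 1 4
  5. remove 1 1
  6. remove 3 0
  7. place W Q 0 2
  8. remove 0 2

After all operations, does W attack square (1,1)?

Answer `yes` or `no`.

Answer: no

Derivation:
Op 1: place WK@(3,0)
Op 2: place WB@(1,1)
Op 3: place BQ@(1,4)
Op 4: remove (1,4)
Op 5: remove (1,1)
Op 6: remove (3,0)
Op 7: place WQ@(0,2)
Op 8: remove (0,2)
Per-piece attacks for W:
W attacks (1,1): no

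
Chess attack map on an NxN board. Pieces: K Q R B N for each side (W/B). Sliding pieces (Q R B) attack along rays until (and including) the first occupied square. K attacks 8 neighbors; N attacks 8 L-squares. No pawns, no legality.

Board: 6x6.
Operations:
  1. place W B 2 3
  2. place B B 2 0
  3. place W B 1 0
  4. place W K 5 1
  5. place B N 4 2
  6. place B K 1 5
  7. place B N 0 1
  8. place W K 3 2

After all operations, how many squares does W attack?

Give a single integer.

Op 1: place WB@(2,3)
Op 2: place BB@(2,0)
Op 3: place WB@(1,0)
Op 4: place WK@(5,1)
Op 5: place BN@(4,2)
Op 6: place BK@(1,5)
Op 7: place BN@(0,1)
Op 8: place WK@(3,2)
Per-piece attacks for W:
  WB@(1,0): attacks (2,1) (3,2) (0,1) [ray(1,1) blocked at (3,2); ray(-1,1) blocked at (0,1)]
  WB@(2,3): attacks (3,4) (4,5) (3,2) (1,4) (0,5) (1,2) (0,1) [ray(1,-1) blocked at (3,2); ray(-1,-1) blocked at (0,1)]
  WK@(3,2): attacks (3,3) (3,1) (4,2) (2,2) (4,3) (4,1) (2,3) (2,1)
  WK@(5,1): attacks (5,2) (5,0) (4,1) (4,2) (4,0)
Union (18 distinct): (0,1) (0,5) (1,2) (1,4) (2,1) (2,2) (2,3) (3,1) (3,2) (3,3) (3,4) (4,0) (4,1) (4,2) (4,3) (4,5) (5,0) (5,2)

Answer: 18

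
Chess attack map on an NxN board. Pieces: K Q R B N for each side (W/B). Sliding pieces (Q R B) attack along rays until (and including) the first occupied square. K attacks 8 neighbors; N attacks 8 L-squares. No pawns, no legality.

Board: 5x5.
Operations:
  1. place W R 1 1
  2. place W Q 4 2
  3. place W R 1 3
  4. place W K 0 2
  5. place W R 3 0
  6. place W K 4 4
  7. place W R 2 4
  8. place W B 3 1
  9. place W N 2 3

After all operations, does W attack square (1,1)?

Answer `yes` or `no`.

Answer: yes

Derivation:
Op 1: place WR@(1,1)
Op 2: place WQ@(4,2)
Op 3: place WR@(1,3)
Op 4: place WK@(0,2)
Op 5: place WR@(3,0)
Op 6: place WK@(4,4)
Op 7: place WR@(2,4)
Op 8: place WB@(3,1)
Op 9: place WN@(2,3)
Per-piece attacks for W:
  WK@(0,2): attacks (0,3) (0,1) (1,2) (1,3) (1,1)
  WR@(1,1): attacks (1,2) (1,3) (1,0) (2,1) (3,1) (0,1) [ray(0,1) blocked at (1,3); ray(1,0) blocked at (3,1)]
  WR@(1,3): attacks (1,4) (1,2) (1,1) (2,3) (0,3) [ray(0,-1) blocked at (1,1); ray(1,0) blocked at (2,3)]
  WN@(2,3): attacks (4,4) (0,4) (3,1) (4,2) (1,1) (0,2)
  WR@(2,4): attacks (2,3) (3,4) (4,4) (1,4) (0,4) [ray(0,-1) blocked at (2,3); ray(1,0) blocked at (4,4)]
  WR@(3,0): attacks (3,1) (4,0) (2,0) (1,0) (0,0) [ray(0,1) blocked at (3,1)]
  WB@(3,1): attacks (4,2) (4,0) (2,2) (1,3) (2,0) [ray(1,1) blocked at (4,2); ray(-1,1) blocked at (1,3)]
  WQ@(4,2): attacks (4,3) (4,4) (4,1) (4,0) (3,2) (2,2) (1,2) (0,2) (3,3) (2,4) (3,1) [ray(0,1) blocked at (4,4); ray(-1,0) blocked at (0,2); ray(-1,1) blocked at (2,4); ray(-1,-1) blocked at (3,1)]
  WK@(4,4): attacks (4,3) (3,4) (3,3)
W attacks (1,1): yes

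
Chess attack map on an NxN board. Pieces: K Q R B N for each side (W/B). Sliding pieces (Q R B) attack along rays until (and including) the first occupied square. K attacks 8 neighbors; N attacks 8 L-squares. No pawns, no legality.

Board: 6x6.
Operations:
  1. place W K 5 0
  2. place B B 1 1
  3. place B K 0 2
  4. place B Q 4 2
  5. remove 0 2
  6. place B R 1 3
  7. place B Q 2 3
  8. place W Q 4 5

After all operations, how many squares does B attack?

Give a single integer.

Op 1: place WK@(5,0)
Op 2: place BB@(1,1)
Op 3: place BK@(0,2)
Op 4: place BQ@(4,2)
Op 5: remove (0,2)
Op 6: place BR@(1,3)
Op 7: place BQ@(2,3)
Op 8: place WQ@(4,5)
Per-piece attacks for B:
  BB@(1,1): attacks (2,2) (3,3) (4,4) (5,5) (2,0) (0,2) (0,0)
  BR@(1,3): attacks (1,4) (1,5) (1,2) (1,1) (2,3) (0,3) [ray(0,-1) blocked at (1,1); ray(1,0) blocked at (2,3)]
  BQ@(2,3): attacks (2,4) (2,5) (2,2) (2,1) (2,0) (3,3) (4,3) (5,3) (1,3) (3,4) (4,5) (3,2) (4,1) (5,0) (1,4) (0,5) (1,2) (0,1) [ray(-1,0) blocked at (1,3); ray(1,1) blocked at (4,5); ray(1,-1) blocked at (5,0)]
  BQ@(4,2): attacks (4,3) (4,4) (4,5) (4,1) (4,0) (5,2) (3,2) (2,2) (1,2) (0,2) (5,3) (5,1) (3,3) (2,4) (1,5) (3,1) (2,0) [ray(0,1) blocked at (4,5)]
Union (30 distinct): (0,0) (0,1) (0,2) (0,3) (0,5) (1,1) (1,2) (1,3) (1,4) (1,5) (2,0) (2,1) (2,2) (2,3) (2,4) (2,5) (3,1) (3,2) (3,3) (3,4) (4,0) (4,1) (4,3) (4,4) (4,5) (5,0) (5,1) (5,2) (5,3) (5,5)

Answer: 30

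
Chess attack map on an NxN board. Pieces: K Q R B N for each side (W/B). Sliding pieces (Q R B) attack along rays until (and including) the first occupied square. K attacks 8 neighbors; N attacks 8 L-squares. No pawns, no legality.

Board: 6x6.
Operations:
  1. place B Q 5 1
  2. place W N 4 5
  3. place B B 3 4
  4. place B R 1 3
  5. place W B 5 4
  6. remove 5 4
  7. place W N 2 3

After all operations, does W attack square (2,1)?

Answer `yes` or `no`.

Answer: no

Derivation:
Op 1: place BQ@(5,1)
Op 2: place WN@(4,5)
Op 3: place BB@(3,4)
Op 4: place BR@(1,3)
Op 5: place WB@(5,4)
Op 6: remove (5,4)
Op 7: place WN@(2,3)
Per-piece attacks for W:
  WN@(2,3): attacks (3,5) (4,4) (1,5) (0,4) (3,1) (4,2) (1,1) (0,2)
  WN@(4,5): attacks (5,3) (3,3) (2,4)
W attacks (2,1): no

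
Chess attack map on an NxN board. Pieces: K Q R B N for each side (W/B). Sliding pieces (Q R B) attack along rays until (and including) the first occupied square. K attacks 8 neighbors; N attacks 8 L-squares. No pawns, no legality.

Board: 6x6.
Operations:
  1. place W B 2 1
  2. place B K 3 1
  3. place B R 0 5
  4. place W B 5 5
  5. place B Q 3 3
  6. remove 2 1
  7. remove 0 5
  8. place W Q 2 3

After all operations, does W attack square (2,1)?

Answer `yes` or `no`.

Answer: yes

Derivation:
Op 1: place WB@(2,1)
Op 2: place BK@(3,1)
Op 3: place BR@(0,5)
Op 4: place WB@(5,5)
Op 5: place BQ@(3,3)
Op 6: remove (2,1)
Op 7: remove (0,5)
Op 8: place WQ@(2,3)
Per-piece attacks for W:
  WQ@(2,3): attacks (2,4) (2,5) (2,2) (2,1) (2,0) (3,3) (1,3) (0,3) (3,4) (4,5) (3,2) (4,1) (5,0) (1,4) (0,5) (1,2) (0,1) [ray(1,0) blocked at (3,3)]
  WB@(5,5): attacks (4,4) (3,3) [ray(-1,-1) blocked at (3,3)]
W attacks (2,1): yes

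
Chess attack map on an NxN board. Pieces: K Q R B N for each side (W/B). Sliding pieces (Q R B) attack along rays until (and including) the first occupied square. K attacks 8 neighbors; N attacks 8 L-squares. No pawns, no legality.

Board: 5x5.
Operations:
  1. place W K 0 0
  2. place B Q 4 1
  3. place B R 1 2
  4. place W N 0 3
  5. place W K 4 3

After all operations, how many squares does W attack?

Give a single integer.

Answer: 10

Derivation:
Op 1: place WK@(0,0)
Op 2: place BQ@(4,1)
Op 3: place BR@(1,2)
Op 4: place WN@(0,3)
Op 5: place WK@(4,3)
Per-piece attacks for W:
  WK@(0,0): attacks (0,1) (1,0) (1,1)
  WN@(0,3): attacks (2,4) (1,1) (2,2)
  WK@(4,3): attacks (4,4) (4,2) (3,3) (3,4) (3,2)
Union (10 distinct): (0,1) (1,0) (1,1) (2,2) (2,4) (3,2) (3,3) (3,4) (4,2) (4,4)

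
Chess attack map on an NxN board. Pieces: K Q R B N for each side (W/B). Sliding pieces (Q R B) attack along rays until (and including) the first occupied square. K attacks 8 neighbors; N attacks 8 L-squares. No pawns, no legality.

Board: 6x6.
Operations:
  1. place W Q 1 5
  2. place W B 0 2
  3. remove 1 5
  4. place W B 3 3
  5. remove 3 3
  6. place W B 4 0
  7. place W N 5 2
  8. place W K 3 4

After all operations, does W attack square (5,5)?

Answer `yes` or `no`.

Op 1: place WQ@(1,5)
Op 2: place WB@(0,2)
Op 3: remove (1,5)
Op 4: place WB@(3,3)
Op 5: remove (3,3)
Op 6: place WB@(4,0)
Op 7: place WN@(5,2)
Op 8: place WK@(3,4)
Per-piece attacks for W:
  WB@(0,2): attacks (1,3) (2,4) (3,5) (1,1) (2,0)
  WK@(3,4): attacks (3,5) (3,3) (4,4) (2,4) (4,5) (4,3) (2,5) (2,3)
  WB@(4,0): attacks (5,1) (3,1) (2,2) (1,3) (0,4)
  WN@(5,2): attacks (4,4) (3,3) (4,0) (3,1)
W attacks (5,5): no

Answer: no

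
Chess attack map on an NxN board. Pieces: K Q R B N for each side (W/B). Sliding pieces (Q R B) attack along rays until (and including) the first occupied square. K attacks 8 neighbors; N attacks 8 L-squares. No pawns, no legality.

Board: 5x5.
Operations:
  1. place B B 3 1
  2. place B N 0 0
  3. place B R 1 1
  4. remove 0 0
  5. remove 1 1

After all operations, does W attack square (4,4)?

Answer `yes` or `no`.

Op 1: place BB@(3,1)
Op 2: place BN@(0,0)
Op 3: place BR@(1,1)
Op 4: remove (0,0)
Op 5: remove (1,1)
Per-piece attacks for W:
W attacks (4,4): no

Answer: no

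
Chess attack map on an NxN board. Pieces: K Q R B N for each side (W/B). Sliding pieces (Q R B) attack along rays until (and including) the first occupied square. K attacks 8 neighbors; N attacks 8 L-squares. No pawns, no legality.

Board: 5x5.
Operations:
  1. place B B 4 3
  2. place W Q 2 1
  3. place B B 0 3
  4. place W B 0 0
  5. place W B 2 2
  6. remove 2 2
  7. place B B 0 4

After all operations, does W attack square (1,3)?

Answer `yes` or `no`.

Op 1: place BB@(4,3)
Op 2: place WQ@(2,1)
Op 3: place BB@(0,3)
Op 4: place WB@(0,0)
Op 5: place WB@(2,2)
Op 6: remove (2,2)
Op 7: place BB@(0,4)
Per-piece attacks for W:
  WB@(0,0): attacks (1,1) (2,2) (3,3) (4,4)
  WQ@(2,1): attacks (2,2) (2,3) (2,4) (2,0) (3,1) (4,1) (1,1) (0,1) (3,2) (4,3) (3,0) (1,2) (0,3) (1,0) [ray(1,1) blocked at (4,3); ray(-1,1) blocked at (0,3)]
W attacks (1,3): no

Answer: no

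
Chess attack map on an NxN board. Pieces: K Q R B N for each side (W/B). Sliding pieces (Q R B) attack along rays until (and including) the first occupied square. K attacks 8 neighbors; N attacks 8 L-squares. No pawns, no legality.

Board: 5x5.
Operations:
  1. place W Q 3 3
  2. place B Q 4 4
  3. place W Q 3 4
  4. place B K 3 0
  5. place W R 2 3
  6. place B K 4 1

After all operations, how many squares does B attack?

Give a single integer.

Op 1: place WQ@(3,3)
Op 2: place BQ@(4,4)
Op 3: place WQ@(3,4)
Op 4: place BK@(3,0)
Op 5: place WR@(2,3)
Op 6: place BK@(4,1)
Per-piece attacks for B:
  BK@(3,0): attacks (3,1) (4,0) (2,0) (4,1) (2,1)
  BK@(4,1): attacks (4,2) (4,0) (3,1) (3,2) (3,0)
  BQ@(4,4): attacks (4,3) (4,2) (4,1) (3,4) (3,3) [ray(0,-1) blocked at (4,1); ray(-1,0) blocked at (3,4); ray(-1,-1) blocked at (3,3)]
Union (11 distinct): (2,0) (2,1) (3,0) (3,1) (3,2) (3,3) (3,4) (4,0) (4,1) (4,2) (4,3)

Answer: 11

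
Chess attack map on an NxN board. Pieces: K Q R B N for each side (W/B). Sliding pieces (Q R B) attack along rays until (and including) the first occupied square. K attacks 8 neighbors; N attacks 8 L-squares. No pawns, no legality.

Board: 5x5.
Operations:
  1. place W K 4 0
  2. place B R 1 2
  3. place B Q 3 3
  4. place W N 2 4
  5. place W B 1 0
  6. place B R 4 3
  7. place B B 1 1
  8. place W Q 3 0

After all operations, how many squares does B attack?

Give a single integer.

Op 1: place WK@(4,0)
Op 2: place BR@(1,2)
Op 3: place BQ@(3,3)
Op 4: place WN@(2,4)
Op 5: place WB@(1,0)
Op 6: place BR@(4,3)
Op 7: place BB@(1,1)
Op 8: place WQ@(3,0)
Per-piece attacks for B:
  BB@(1,1): attacks (2,2) (3,3) (2,0) (0,2) (0,0) [ray(1,1) blocked at (3,3)]
  BR@(1,2): attacks (1,3) (1,4) (1,1) (2,2) (3,2) (4,2) (0,2) [ray(0,-1) blocked at (1,1)]
  BQ@(3,3): attacks (3,4) (3,2) (3,1) (3,0) (4,3) (2,3) (1,3) (0,3) (4,4) (4,2) (2,4) (2,2) (1,1) [ray(0,-1) blocked at (3,0); ray(1,0) blocked at (4,3); ray(-1,1) blocked at (2,4); ray(-1,-1) blocked at (1,1)]
  BR@(4,3): attacks (4,4) (4,2) (4,1) (4,0) (3,3) [ray(0,-1) blocked at (4,0); ray(-1,0) blocked at (3,3)]
Union (20 distinct): (0,0) (0,2) (0,3) (1,1) (1,3) (1,4) (2,0) (2,2) (2,3) (2,4) (3,0) (3,1) (3,2) (3,3) (3,4) (4,0) (4,1) (4,2) (4,3) (4,4)

Answer: 20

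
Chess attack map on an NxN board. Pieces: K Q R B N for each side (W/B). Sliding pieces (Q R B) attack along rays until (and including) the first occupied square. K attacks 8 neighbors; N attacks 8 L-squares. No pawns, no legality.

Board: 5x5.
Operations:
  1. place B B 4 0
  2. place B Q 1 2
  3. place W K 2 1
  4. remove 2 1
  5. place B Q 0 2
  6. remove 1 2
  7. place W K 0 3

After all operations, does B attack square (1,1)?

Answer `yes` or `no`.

Answer: yes

Derivation:
Op 1: place BB@(4,0)
Op 2: place BQ@(1,2)
Op 3: place WK@(2,1)
Op 4: remove (2,1)
Op 5: place BQ@(0,2)
Op 6: remove (1,2)
Op 7: place WK@(0,3)
Per-piece attacks for B:
  BQ@(0,2): attacks (0,3) (0,1) (0,0) (1,2) (2,2) (3,2) (4,2) (1,3) (2,4) (1,1) (2,0) [ray(0,1) blocked at (0,3)]
  BB@(4,0): attacks (3,1) (2,2) (1,3) (0,4)
B attacks (1,1): yes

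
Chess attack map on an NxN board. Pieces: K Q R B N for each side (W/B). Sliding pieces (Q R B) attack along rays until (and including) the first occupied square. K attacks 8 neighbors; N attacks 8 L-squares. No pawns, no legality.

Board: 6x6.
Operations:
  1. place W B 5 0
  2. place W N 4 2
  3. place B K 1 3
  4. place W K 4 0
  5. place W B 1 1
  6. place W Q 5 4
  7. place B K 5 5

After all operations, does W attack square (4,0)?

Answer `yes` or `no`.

Answer: no

Derivation:
Op 1: place WB@(5,0)
Op 2: place WN@(4,2)
Op 3: place BK@(1,3)
Op 4: place WK@(4,0)
Op 5: place WB@(1,1)
Op 6: place WQ@(5,4)
Op 7: place BK@(5,5)
Per-piece attacks for W:
  WB@(1,1): attacks (2,2) (3,3) (4,4) (5,5) (2,0) (0,2) (0,0) [ray(1,1) blocked at (5,5)]
  WK@(4,0): attacks (4,1) (5,0) (3,0) (5,1) (3,1)
  WN@(4,2): attacks (5,4) (3,4) (2,3) (5,0) (3,0) (2,1)
  WB@(5,0): attacks (4,1) (3,2) (2,3) (1,4) (0,5)
  WQ@(5,4): attacks (5,5) (5,3) (5,2) (5,1) (5,0) (4,4) (3,4) (2,4) (1,4) (0,4) (4,5) (4,3) (3,2) (2,1) (1,0) [ray(0,1) blocked at (5,5); ray(0,-1) blocked at (5,0)]
W attacks (4,0): no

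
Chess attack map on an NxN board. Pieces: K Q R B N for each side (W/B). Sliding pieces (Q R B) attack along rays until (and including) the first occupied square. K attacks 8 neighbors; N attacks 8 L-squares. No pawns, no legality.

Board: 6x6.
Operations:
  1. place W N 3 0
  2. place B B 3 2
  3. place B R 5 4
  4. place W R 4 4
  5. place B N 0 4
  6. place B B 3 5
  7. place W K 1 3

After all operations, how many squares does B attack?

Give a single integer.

Answer: 18

Derivation:
Op 1: place WN@(3,0)
Op 2: place BB@(3,2)
Op 3: place BR@(5,4)
Op 4: place WR@(4,4)
Op 5: place BN@(0,4)
Op 6: place BB@(3,5)
Op 7: place WK@(1,3)
Per-piece attacks for B:
  BN@(0,4): attacks (2,5) (1,2) (2,3)
  BB@(3,2): attacks (4,3) (5,4) (4,1) (5,0) (2,3) (1,4) (0,5) (2,1) (1,0) [ray(1,1) blocked at (5,4)]
  BB@(3,5): attacks (4,4) (2,4) (1,3) [ray(1,-1) blocked at (4,4); ray(-1,-1) blocked at (1,3)]
  BR@(5,4): attacks (5,5) (5,3) (5,2) (5,1) (5,0) (4,4) [ray(-1,0) blocked at (4,4)]
Union (18 distinct): (0,5) (1,0) (1,2) (1,3) (1,4) (2,1) (2,3) (2,4) (2,5) (4,1) (4,3) (4,4) (5,0) (5,1) (5,2) (5,3) (5,4) (5,5)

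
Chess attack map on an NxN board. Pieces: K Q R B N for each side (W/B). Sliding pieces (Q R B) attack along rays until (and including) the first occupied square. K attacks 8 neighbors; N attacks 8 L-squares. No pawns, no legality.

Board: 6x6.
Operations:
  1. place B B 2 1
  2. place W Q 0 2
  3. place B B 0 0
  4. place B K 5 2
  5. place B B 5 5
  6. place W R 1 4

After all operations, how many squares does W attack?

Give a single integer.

Answer: 20

Derivation:
Op 1: place BB@(2,1)
Op 2: place WQ@(0,2)
Op 3: place BB@(0,0)
Op 4: place BK@(5,2)
Op 5: place BB@(5,5)
Op 6: place WR@(1,4)
Per-piece attacks for W:
  WQ@(0,2): attacks (0,3) (0,4) (0,5) (0,1) (0,0) (1,2) (2,2) (3,2) (4,2) (5,2) (1,3) (2,4) (3,5) (1,1) (2,0) [ray(0,-1) blocked at (0,0); ray(1,0) blocked at (5,2)]
  WR@(1,4): attacks (1,5) (1,3) (1,2) (1,1) (1,0) (2,4) (3,4) (4,4) (5,4) (0,4)
Union (20 distinct): (0,0) (0,1) (0,3) (0,4) (0,5) (1,0) (1,1) (1,2) (1,3) (1,5) (2,0) (2,2) (2,4) (3,2) (3,4) (3,5) (4,2) (4,4) (5,2) (5,4)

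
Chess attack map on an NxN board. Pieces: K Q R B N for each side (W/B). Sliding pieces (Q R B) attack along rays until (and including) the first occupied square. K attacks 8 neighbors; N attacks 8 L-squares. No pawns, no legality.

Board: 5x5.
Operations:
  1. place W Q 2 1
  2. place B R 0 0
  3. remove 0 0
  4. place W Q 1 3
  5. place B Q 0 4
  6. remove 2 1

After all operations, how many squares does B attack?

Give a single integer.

Op 1: place WQ@(2,1)
Op 2: place BR@(0,0)
Op 3: remove (0,0)
Op 4: place WQ@(1,3)
Op 5: place BQ@(0,4)
Op 6: remove (2,1)
Per-piece attacks for B:
  BQ@(0,4): attacks (0,3) (0,2) (0,1) (0,0) (1,4) (2,4) (3,4) (4,4) (1,3) [ray(1,-1) blocked at (1,3)]
Union (9 distinct): (0,0) (0,1) (0,2) (0,3) (1,3) (1,4) (2,4) (3,4) (4,4)

Answer: 9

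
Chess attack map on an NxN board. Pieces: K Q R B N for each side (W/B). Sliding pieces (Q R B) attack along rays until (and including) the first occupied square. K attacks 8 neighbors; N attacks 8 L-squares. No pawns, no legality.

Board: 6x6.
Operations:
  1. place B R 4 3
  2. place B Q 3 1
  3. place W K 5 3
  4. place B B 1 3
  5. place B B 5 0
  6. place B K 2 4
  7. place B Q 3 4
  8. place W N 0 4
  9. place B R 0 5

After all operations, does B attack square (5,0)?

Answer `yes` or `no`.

Answer: no

Derivation:
Op 1: place BR@(4,3)
Op 2: place BQ@(3,1)
Op 3: place WK@(5,3)
Op 4: place BB@(1,3)
Op 5: place BB@(5,0)
Op 6: place BK@(2,4)
Op 7: place BQ@(3,4)
Op 8: place WN@(0,4)
Op 9: place BR@(0,5)
Per-piece attacks for B:
  BR@(0,5): attacks (0,4) (1,5) (2,5) (3,5) (4,5) (5,5) [ray(0,-1) blocked at (0,4)]
  BB@(1,3): attacks (2,4) (2,2) (3,1) (0,4) (0,2) [ray(1,1) blocked at (2,4); ray(1,-1) blocked at (3,1); ray(-1,1) blocked at (0,4)]
  BK@(2,4): attacks (2,5) (2,3) (3,4) (1,4) (3,5) (3,3) (1,5) (1,3)
  BQ@(3,1): attacks (3,2) (3,3) (3,4) (3,0) (4,1) (5,1) (2,1) (1,1) (0,1) (4,2) (5,3) (4,0) (2,2) (1,3) (2,0) [ray(0,1) blocked at (3,4); ray(1,1) blocked at (5,3); ray(-1,1) blocked at (1,3)]
  BQ@(3,4): attacks (3,5) (3,3) (3,2) (3,1) (4,4) (5,4) (2,4) (4,5) (4,3) (2,5) (2,3) (1,2) (0,1) [ray(0,-1) blocked at (3,1); ray(-1,0) blocked at (2,4); ray(1,-1) blocked at (4,3)]
  BR@(4,3): attacks (4,4) (4,5) (4,2) (4,1) (4,0) (5,3) (3,3) (2,3) (1,3) [ray(1,0) blocked at (5,3); ray(-1,0) blocked at (1,3)]
  BB@(5,0): attacks (4,1) (3,2) (2,3) (1,4) (0,5) [ray(-1,1) blocked at (0,5)]
B attacks (5,0): no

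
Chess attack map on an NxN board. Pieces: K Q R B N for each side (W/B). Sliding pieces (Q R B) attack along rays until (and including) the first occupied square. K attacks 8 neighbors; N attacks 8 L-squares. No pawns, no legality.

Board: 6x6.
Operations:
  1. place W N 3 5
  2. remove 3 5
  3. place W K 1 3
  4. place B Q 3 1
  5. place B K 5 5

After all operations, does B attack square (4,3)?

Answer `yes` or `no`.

Answer: no

Derivation:
Op 1: place WN@(3,5)
Op 2: remove (3,5)
Op 3: place WK@(1,3)
Op 4: place BQ@(3,1)
Op 5: place BK@(5,5)
Per-piece attacks for B:
  BQ@(3,1): attacks (3,2) (3,3) (3,4) (3,5) (3,0) (4,1) (5,1) (2,1) (1,1) (0,1) (4,2) (5,3) (4,0) (2,2) (1,3) (2,0) [ray(-1,1) blocked at (1,3)]
  BK@(5,5): attacks (5,4) (4,5) (4,4)
B attacks (4,3): no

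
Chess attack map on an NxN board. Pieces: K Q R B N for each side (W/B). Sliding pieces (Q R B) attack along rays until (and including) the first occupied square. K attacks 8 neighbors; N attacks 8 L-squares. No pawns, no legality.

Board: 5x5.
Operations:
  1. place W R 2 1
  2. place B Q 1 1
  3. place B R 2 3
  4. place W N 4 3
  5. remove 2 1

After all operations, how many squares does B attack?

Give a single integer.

Answer: 17

Derivation:
Op 1: place WR@(2,1)
Op 2: place BQ@(1,1)
Op 3: place BR@(2,3)
Op 4: place WN@(4,3)
Op 5: remove (2,1)
Per-piece attacks for B:
  BQ@(1,1): attacks (1,2) (1,3) (1,4) (1,0) (2,1) (3,1) (4,1) (0,1) (2,2) (3,3) (4,4) (2,0) (0,2) (0,0)
  BR@(2,3): attacks (2,4) (2,2) (2,1) (2,0) (3,3) (4,3) (1,3) (0,3) [ray(1,0) blocked at (4,3)]
Union (17 distinct): (0,0) (0,1) (0,2) (0,3) (1,0) (1,2) (1,3) (1,4) (2,0) (2,1) (2,2) (2,4) (3,1) (3,3) (4,1) (4,3) (4,4)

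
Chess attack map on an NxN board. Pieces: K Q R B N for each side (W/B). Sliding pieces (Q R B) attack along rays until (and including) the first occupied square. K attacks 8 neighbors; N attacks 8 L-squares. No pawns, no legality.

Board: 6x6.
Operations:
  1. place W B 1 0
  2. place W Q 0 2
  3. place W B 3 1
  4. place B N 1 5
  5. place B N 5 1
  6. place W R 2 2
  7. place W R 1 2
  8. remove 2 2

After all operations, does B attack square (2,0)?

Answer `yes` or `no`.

Answer: no

Derivation:
Op 1: place WB@(1,0)
Op 2: place WQ@(0,2)
Op 3: place WB@(3,1)
Op 4: place BN@(1,5)
Op 5: place BN@(5,1)
Op 6: place WR@(2,2)
Op 7: place WR@(1,2)
Op 8: remove (2,2)
Per-piece attacks for B:
  BN@(1,5): attacks (2,3) (3,4) (0,3)
  BN@(5,1): attacks (4,3) (3,2) (3,0)
B attacks (2,0): no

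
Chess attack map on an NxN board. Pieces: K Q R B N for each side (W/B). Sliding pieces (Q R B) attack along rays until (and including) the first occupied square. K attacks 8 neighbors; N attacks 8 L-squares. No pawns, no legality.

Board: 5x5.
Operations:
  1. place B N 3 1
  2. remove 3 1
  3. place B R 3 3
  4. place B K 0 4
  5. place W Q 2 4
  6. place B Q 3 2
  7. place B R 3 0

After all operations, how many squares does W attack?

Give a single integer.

Answer: 11

Derivation:
Op 1: place BN@(3,1)
Op 2: remove (3,1)
Op 3: place BR@(3,3)
Op 4: place BK@(0,4)
Op 5: place WQ@(2,4)
Op 6: place BQ@(3,2)
Op 7: place BR@(3,0)
Per-piece attacks for W:
  WQ@(2,4): attacks (2,3) (2,2) (2,1) (2,0) (3,4) (4,4) (1,4) (0,4) (3,3) (1,3) (0,2) [ray(-1,0) blocked at (0,4); ray(1,-1) blocked at (3,3)]
Union (11 distinct): (0,2) (0,4) (1,3) (1,4) (2,0) (2,1) (2,2) (2,3) (3,3) (3,4) (4,4)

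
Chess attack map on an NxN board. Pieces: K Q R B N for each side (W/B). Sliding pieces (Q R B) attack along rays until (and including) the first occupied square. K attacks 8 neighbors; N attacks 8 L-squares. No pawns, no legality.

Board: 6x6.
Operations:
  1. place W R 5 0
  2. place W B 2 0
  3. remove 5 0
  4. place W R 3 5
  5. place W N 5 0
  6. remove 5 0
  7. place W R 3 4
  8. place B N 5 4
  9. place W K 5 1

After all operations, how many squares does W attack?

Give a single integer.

Answer: 24

Derivation:
Op 1: place WR@(5,0)
Op 2: place WB@(2,0)
Op 3: remove (5,0)
Op 4: place WR@(3,5)
Op 5: place WN@(5,0)
Op 6: remove (5,0)
Op 7: place WR@(3,4)
Op 8: place BN@(5,4)
Op 9: place WK@(5,1)
Per-piece attacks for W:
  WB@(2,0): attacks (3,1) (4,2) (5,3) (1,1) (0,2)
  WR@(3,4): attacks (3,5) (3,3) (3,2) (3,1) (3,0) (4,4) (5,4) (2,4) (1,4) (0,4) [ray(0,1) blocked at (3,5); ray(1,0) blocked at (5,4)]
  WR@(3,5): attacks (3,4) (4,5) (5,5) (2,5) (1,5) (0,5) [ray(0,-1) blocked at (3,4)]
  WK@(5,1): attacks (5,2) (5,0) (4,1) (4,2) (4,0)
Union (24 distinct): (0,2) (0,4) (0,5) (1,1) (1,4) (1,5) (2,4) (2,5) (3,0) (3,1) (3,2) (3,3) (3,4) (3,5) (4,0) (4,1) (4,2) (4,4) (4,5) (5,0) (5,2) (5,3) (5,4) (5,5)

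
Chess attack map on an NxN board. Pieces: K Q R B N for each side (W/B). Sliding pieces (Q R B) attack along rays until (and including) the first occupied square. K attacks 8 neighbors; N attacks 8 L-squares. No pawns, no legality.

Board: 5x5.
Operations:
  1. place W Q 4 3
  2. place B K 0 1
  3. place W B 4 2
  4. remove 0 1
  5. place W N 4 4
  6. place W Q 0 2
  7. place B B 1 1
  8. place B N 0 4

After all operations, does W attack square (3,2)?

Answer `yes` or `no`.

Op 1: place WQ@(4,3)
Op 2: place BK@(0,1)
Op 3: place WB@(4,2)
Op 4: remove (0,1)
Op 5: place WN@(4,4)
Op 6: place WQ@(0,2)
Op 7: place BB@(1,1)
Op 8: place BN@(0,4)
Per-piece attacks for W:
  WQ@(0,2): attacks (0,3) (0,4) (0,1) (0,0) (1,2) (2,2) (3,2) (4,2) (1,3) (2,4) (1,1) [ray(0,1) blocked at (0,4); ray(1,0) blocked at (4,2); ray(1,-1) blocked at (1,1)]
  WB@(4,2): attacks (3,3) (2,4) (3,1) (2,0)
  WQ@(4,3): attacks (4,4) (4,2) (3,3) (2,3) (1,3) (0,3) (3,4) (3,2) (2,1) (1,0) [ray(0,1) blocked at (4,4); ray(0,-1) blocked at (4,2)]
  WN@(4,4): attacks (3,2) (2,3)
W attacks (3,2): yes

Answer: yes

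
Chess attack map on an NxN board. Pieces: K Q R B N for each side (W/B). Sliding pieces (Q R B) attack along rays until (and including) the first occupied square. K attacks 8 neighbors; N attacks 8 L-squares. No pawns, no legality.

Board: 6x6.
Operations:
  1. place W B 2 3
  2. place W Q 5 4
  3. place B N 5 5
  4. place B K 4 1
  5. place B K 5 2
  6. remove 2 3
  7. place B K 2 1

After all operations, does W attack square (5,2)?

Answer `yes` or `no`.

Op 1: place WB@(2,3)
Op 2: place WQ@(5,4)
Op 3: place BN@(5,5)
Op 4: place BK@(4,1)
Op 5: place BK@(5,2)
Op 6: remove (2,3)
Op 7: place BK@(2,1)
Per-piece attacks for W:
  WQ@(5,4): attacks (5,5) (5,3) (5,2) (4,4) (3,4) (2,4) (1,4) (0,4) (4,5) (4,3) (3,2) (2,1) [ray(0,1) blocked at (5,5); ray(0,-1) blocked at (5,2); ray(-1,-1) blocked at (2,1)]
W attacks (5,2): yes

Answer: yes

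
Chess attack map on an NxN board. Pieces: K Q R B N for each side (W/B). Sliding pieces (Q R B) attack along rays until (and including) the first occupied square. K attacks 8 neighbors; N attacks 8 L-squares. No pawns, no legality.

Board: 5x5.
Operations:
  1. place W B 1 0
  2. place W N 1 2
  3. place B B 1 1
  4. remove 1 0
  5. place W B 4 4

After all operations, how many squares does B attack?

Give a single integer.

Answer: 6

Derivation:
Op 1: place WB@(1,0)
Op 2: place WN@(1,2)
Op 3: place BB@(1,1)
Op 4: remove (1,0)
Op 5: place WB@(4,4)
Per-piece attacks for B:
  BB@(1,1): attacks (2,2) (3,3) (4,4) (2,0) (0,2) (0,0) [ray(1,1) blocked at (4,4)]
Union (6 distinct): (0,0) (0,2) (2,0) (2,2) (3,3) (4,4)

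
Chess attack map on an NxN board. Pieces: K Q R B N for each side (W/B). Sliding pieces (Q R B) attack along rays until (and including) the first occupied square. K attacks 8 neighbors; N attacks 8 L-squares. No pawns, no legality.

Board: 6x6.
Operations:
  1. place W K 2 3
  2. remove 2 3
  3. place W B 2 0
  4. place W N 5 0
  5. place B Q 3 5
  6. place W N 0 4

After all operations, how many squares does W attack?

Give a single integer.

Op 1: place WK@(2,3)
Op 2: remove (2,3)
Op 3: place WB@(2,0)
Op 4: place WN@(5,0)
Op 5: place BQ@(3,5)
Op 6: place WN@(0,4)
Per-piece attacks for W:
  WN@(0,4): attacks (2,5) (1,2) (2,3)
  WB@(2,0): attacks (3,1) (4,2) (5,3) (1,1) (0,2)
  WN@(5,0): attacks (4,2) (3,1)
Union (8 distinct): (0,2) (1,1) (1,2) (2,3) (2,5) (3,1) (4,2) (5,3)

Answer: 8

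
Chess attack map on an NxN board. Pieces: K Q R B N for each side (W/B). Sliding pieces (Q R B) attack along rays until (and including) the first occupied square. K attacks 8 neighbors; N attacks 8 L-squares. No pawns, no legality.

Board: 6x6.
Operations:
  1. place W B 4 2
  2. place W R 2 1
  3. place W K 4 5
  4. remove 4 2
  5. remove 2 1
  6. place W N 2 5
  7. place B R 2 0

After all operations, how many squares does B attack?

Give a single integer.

Op 1: place WB@(4,2)
Op 2: place WR@(2,1)
Op 3: place WK@(4,5)
Op 4: remove (4,2)
Op 5: remove (2,1)
Op 6: place WN@(2,5)
Op 7: place BR@(2,0)
Per-piece attacks for B:
  BR@(2,0): attacks (2,1) (2,2) (2,3) (2,4) (2,5) (3,0) (4,0) (5,0) (1,0) (0,0) [ray(0,1) blocked at (2,5)]
Union (10 distinct): (0,0) (1,0) (2,1) (2,2) (2,3) (2,4) (2,5) (3,0) (4,0) (5,0)

Answer: 10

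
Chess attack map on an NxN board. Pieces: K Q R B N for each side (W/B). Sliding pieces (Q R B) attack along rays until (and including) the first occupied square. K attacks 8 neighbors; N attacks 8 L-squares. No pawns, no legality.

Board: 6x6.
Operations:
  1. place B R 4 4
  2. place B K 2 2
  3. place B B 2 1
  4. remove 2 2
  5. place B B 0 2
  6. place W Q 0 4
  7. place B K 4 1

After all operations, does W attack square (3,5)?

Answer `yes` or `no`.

Op 1: place BR@(4,4)
Op 2: place BK@(2,2)
Op 3: place BB@(2,1)
Op 4: remove (2,2)
Op 5: place BB@(0,2)
Op 6: place WQ@(0,4)
Op 7: place BK@(4,1)
Per-piece attacks for W:
  WQ@(0,4): attacks (0,5) (0,3) (0,2) (1,4) (2,4) (3,4) (4,4) (1,5) (1,3) (2,2) (3,1) (4,0) [ray(0,-1) blocked at (0,2); ray(1,0) blocked at (4,4)]
W attacks (3,5): no

Answer: no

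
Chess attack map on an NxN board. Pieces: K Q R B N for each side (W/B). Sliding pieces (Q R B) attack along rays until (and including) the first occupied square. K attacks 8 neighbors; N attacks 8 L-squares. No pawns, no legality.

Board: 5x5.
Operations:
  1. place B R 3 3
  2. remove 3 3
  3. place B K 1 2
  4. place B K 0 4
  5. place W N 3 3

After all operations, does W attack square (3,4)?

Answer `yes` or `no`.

Op 1: place BR@(3,3)
Op 2: remove (3,3)
Op 3: place BK@(1,2)
Op 4: place BK@(0,4)
Op 5: place WN@(3,3)
Per-piece attacks for W:
  WN@(3,3): attacks (1,4) (4,1) (2,1) (1,2)
W attacks (3,4): no

Answer: no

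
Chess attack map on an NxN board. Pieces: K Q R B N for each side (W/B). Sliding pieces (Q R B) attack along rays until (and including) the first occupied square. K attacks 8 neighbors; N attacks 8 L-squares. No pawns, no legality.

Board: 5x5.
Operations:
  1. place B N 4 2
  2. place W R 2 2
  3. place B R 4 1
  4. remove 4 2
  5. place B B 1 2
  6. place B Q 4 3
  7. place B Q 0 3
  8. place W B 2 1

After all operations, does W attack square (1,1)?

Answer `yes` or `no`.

Answer: no

Derivation:
Op 1: place BN@(4,2)
Op 2: place WR@(2,2)
Op 3: place BR@(4,1)
Op 4: remove (4,2)
Op 5: place BB@(1,2)
Op 6: place BQ@(4,3)
Op 7: place BQ@(0,3)
Op 8: place WB@(2,1)
Per-piece attacks for W:
  WB@(2,1): attacks (3,2) (4,3) (3,0) (1,2) (1,0) [ray(1,1) blocked at (4,3); ray(-1,1) blocked at (1,2)]
  WR@(2,2): attacks (2,3) (2,4) (2,1) (3,2) (4,2) (1,2) [ray(0,-1) blocked at (2,1); ray(-1,0) blocked at (1,2)]
W attacks (1,1): no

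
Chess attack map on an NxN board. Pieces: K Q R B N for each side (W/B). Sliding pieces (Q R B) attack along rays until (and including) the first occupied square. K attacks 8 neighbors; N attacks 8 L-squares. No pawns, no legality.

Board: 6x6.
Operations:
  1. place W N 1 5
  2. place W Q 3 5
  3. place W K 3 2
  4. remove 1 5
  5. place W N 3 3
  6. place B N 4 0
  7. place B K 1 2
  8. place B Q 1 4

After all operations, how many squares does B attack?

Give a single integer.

Answer: 19

Derivation:
Op 1: place WN@(1,5)
Op 2: place WQ@(3,5)
Op 3: place WK@(3,2)
Op 4: remove (1,5)
Op 5: place WN@(3,3)
Op 6: place BN@(4,0)
Op 7: place BK@(1,2)
Op 8: place BQ@(1,4)
Per-piece attacks for B:
  BK@(1,2): attacks (1,3) (1,1) (2,2) (0,2) (2,3) (2,1) (0,3) (0,1)
  BQ@(1,4): attacks (1,5) (1,3) (1,2) (2,4) (3,4) (4,4) (5,4) (0,4) (2,5) (2,3) (3,2) (0,5) (0,3) [ray(0,-1) blocked at (1,2); ray(1,-1) blocked at (3,2)]
  BN@(4,0): attacks (5,2) (3,2) (2,1)
Union (19 distinct): (0,1) (0,2) (0,3) (0,4) (0,5) (1,1) (1,2) (1,3) (1,5) (2,1) (2,2) (2,3) (2,4) (2,5) (3,2) (3,4) (4,4) (5,2) (5,4)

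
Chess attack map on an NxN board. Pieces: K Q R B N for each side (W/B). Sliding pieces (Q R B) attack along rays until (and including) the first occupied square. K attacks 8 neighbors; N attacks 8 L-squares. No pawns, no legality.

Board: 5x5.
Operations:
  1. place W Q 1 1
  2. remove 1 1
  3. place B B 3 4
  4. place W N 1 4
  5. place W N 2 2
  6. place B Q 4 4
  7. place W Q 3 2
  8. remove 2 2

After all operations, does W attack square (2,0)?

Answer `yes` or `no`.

Op 1: place WQ@(1,1)
Op 2: remove (1,1)
Op 3: place BB@(3,4)
Op 4: place WN@(1,4)
Op 5: place WN@(2,2)
Op 6: place BQ@(4,4)
Op 7: place WQ@(3,2)
Op 8: remove (2,2)
Per-piece attacks for W:
  WN@(1,4): attacks (2,2) (3,3) (0,2)
  WQ@(3,2): attacks (3,3) (3,4) (3,1) (3,0) (4,2) (2,2) (1,2) (0,2) (4,3) (4,1) (2,3) (1,4) (2,1) (1,0) [ray(0,1) blocked at (3,4); ray(-1,1) blocked at (1,4)]
W attacks (2,0): no

Answer: no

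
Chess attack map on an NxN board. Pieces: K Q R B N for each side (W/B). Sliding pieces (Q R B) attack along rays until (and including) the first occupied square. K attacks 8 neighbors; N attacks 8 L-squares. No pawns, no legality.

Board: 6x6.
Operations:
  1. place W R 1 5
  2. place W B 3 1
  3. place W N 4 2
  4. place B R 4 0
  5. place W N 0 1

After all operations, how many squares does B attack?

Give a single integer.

Op 1: place WR@(1,5)
Op 2: place WB@(3,1)
Op 3: place WN@(4,2)
Op 4: place BR@(4,0)
Op 5: place WN@(0,1)
Per-piece attacks for B:
  BR@(4,0): attacks (4,1) (4,2) (5,0) (3,0) (2,0) (1,0) (0,0) [ray(0,1) blocked at (4,2)]
Union (7 distinct): (0,0) (1,0) (2,0) (3,0) (4,1) (4,2) (5,0)

Answer: 7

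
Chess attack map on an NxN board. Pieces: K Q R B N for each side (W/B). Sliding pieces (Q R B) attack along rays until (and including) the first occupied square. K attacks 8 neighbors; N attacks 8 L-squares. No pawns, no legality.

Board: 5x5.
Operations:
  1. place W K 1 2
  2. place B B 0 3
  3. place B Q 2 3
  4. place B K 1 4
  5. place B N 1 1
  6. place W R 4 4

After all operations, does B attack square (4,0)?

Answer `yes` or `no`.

Answer: no

Derivation:
Op 1: place WK@(1,2)
Op 2: place BB@(0,3)
Op 3: place BQ@(2,3)
Op 4: place BK@(1,4)
Op 5: place BN@(1,1)
Op 6: place WR@(4,4)
Per-piece attacks for B:
  BB@(0,3): attacks (1,4) (1,2) [ray(1,1) blocked at (1,4); ray(1,-1) blocked at (1,2)]
  BN@(1,1): attacks (2,3) (3,2) (0,3) (3,0)
  BK@(1,4): attacks (1,3) (2,4) (0,4) (2,3) (0,3)
  BQ@(2,3): attacks (2,4) (2,2) (2,1) (2,0) (3,3) (4,3) (1,3) (0,3) (3,4) (3,2) (4,1) (1,4) (1,2) [ray(-1,0) blocked at (0,3); ray(-1,1) blocked at (1,4); ray(-1,-1) blocked at (1,2)]
B attacks (4,0): no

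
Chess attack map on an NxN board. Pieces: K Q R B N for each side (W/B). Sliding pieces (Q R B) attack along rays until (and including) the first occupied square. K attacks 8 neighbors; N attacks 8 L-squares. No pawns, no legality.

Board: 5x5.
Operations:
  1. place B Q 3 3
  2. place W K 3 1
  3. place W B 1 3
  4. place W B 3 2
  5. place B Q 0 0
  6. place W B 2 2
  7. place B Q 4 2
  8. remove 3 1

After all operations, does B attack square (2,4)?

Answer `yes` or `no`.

Op 1: place BQ@(3,3)
Op 2: place WK@(3,1)
Op 3: place WB@(1,3)
Op 4: place WB@(3,2)
Op 5: place BQ@(0,0)
Op 6: place WB@(2,2)
Op 7: place BQ@(4,2)
Op 8: remove (3,1)
Per-piece attacks for B:
  BQ@(0,0): attacks (0,1) (0,2) (0,3) (0,4) (1,0) (2,0) (3,0) (4,0) (1,1) (2,2) [ray(1,1) blocked at (2,2)]
  BQ@(3,3): attacks (3,4) (3,2) (4,3) (2,3) (1,3) (4,4) (4,2) (2,4) (2,2) [ray(0,-1) blocked at (3,2); ray(-1,0) blocked at (1,3); ray(1,-1) blocked at (4,2); ray(-1,-1) blocked at (2,2)]
  BQ@(4,2): attacks (4,3) (4,4) (4,1) (4,0) (3,2) (3,3) (3,1) (2,0) [ray(-1,0) blocked at (3,2); ray(-1,1) blocked at (3,3)]
B attacks (2,4): yes

Answer: yes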